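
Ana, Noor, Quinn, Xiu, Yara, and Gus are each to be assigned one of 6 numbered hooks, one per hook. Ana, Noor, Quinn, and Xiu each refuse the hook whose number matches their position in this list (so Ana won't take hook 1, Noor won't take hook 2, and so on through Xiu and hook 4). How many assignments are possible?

Let Aᵢ (for 1 ≤ i ≤ 4) be the placements that put person i in their forbidden hook. Any j of these fix j positions, leaving (6−j)! ways to fill the rest, and there are C(4,j) ways to pick which j.
By inclusion–exclusion, the number of valid placements is Σ_{j=0}^{4} (−1)^j C(4,j)·(6−j)!.
Computing: 720 − 480 + 144 − 24 + 2 = 362.

362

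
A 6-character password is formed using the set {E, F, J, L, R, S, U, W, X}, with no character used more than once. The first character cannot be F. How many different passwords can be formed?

The first character has 9−1 = 8 choices (anything except F).
The remaining 5 characters are filled from the other 8 symbols without repetition: 8 × 7 × 6 × 5 × 4 = 6720.
Total: 8 × 6720 = 53760.

53760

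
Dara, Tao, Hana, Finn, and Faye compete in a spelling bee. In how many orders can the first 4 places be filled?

120

There are 5 choices for 1st place, 4 for 2nd, and so on down to 2 for position 4.
That gives 5 × 4 × 3 × 2 = 120.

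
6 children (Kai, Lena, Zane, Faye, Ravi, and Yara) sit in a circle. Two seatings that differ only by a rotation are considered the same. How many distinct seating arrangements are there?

120

Fix one person's seat to break rotational symmetry; the remaining 5 people can be arranged in (5)! = 120 ways.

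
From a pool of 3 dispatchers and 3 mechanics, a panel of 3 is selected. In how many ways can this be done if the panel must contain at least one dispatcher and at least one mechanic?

Unrestricted: C(6,3) = 20 ways to pick any 3 of the 6.
Subtract selections that omit an entire group: no dispatchers → C(3,3) = 1; no mechanics → C(3,3) = 1.
Both groups omitted at once is impossible, so 20 − 2 = 18.

18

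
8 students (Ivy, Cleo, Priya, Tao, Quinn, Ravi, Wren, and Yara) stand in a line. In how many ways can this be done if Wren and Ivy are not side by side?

Of the 8! = 40320 arrangements, those with Wren and Ivy adjacent number 2 × 7! = 10080 (treat the pair as a block with 2 internal orders).
So 40320 − 10080 = 30240 arrangements keep them apart.

30240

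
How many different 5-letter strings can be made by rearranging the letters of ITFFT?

30

Letter multiplicities in ITFFT: F×2, I×1, T×2.
So there are 5! / (2!·2!) = 30 distinguishable arrangements.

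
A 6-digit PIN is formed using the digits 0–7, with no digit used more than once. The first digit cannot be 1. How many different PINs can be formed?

The first digit has 8−1 = 7 choices (anything except 1).
The remaining 5 digits are filled from the other 7 symbols without repetition: 7 × 6 × 5 × 4 × 3 = 2520.
Total: 7 × 2520 = 17640.

17640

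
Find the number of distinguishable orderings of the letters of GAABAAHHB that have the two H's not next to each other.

2940

Total arrangements of GAABAAHHB: 9!/(4!·2!·2!) = 3780.
If the two H's are adjacent, glue them into one block, leaving 8 items to arrange: (8)!/(4!·2!) = 840 ways.
Subtracting, 3780 − 840 = 2940 arrangements keep the H's apart.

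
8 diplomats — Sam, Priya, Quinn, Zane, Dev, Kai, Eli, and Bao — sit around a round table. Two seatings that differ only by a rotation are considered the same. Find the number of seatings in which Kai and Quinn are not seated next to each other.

All circular seatings of 8 people number (7)! = 5040.
Those with Kai next to Quinn: fuse the pair into one unit and seat 7 units around a circle — 2·(6)! = 1440.
Subtracting, 5040 − 1440 = 3600.

3600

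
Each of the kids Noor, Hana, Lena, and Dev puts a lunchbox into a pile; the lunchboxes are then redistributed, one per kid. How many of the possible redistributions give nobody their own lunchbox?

9

Count assignments avoiding every fixed point. For any j of the 4 kids fixed to their own lunchbox, the other 4−j can be arranged in (4−j)! ways.
By inclusion–exclusion this is Σ_{j=0}^{4} (−1)^j C(4,j)·(4−j)!.
Computing: 24 − 24 + 12 − 4 + 1 = 9.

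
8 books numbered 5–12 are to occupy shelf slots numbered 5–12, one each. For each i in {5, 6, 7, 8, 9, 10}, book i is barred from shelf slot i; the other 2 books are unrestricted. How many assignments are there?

Let Aᵢ (for 5 ≤ i ≤ 10) be the placements that put book i in its forbidden shelf slot. Any j of these fix j positions, leaving (8−j)! ways to fill the rest, and there are C(6,j) ways to pick which j.
By inclusion–exclusion, the number of valid placements is Σ_{j=0}^{6} (−1)^j C(6,j)·(8−j)!.
Computing: 40320 − 30240 + 10800 − 2400 + 360 − 36 + 2 = 18806.

18806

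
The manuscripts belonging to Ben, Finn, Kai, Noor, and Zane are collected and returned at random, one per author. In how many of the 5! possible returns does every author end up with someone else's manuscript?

Count assignments avoiding every fixed point. For any j of the 5 authors fixed to their own manuscript, the other 5−j can be arranged in (5−j)! ways.
By inclusion–exclusion this is Σ_{j=0}^{5} (−1)^j C(5,j)·(5−j)!.
Computing: 120 − 120 + 60 − 20 + 5 − 1 = 44.

44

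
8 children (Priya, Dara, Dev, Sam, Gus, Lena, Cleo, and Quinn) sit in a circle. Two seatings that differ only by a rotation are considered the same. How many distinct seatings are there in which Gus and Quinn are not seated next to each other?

All circular seatings of 8 people number (7)! = 5040.
Those with Gus next to Quinn: fuse the pair into one unit and seat 7 units around a circle — 2·(6)! = 1440.
Subtracting, 5040 − 1440 = 3600.

3600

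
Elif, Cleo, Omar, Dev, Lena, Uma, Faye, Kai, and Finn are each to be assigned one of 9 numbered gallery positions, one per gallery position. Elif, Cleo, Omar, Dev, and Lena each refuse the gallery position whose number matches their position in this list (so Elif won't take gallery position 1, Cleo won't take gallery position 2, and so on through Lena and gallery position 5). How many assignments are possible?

Let Aᵢ (for 1 ≤ i ≤ 5) be the placements that put person i in their forbidden gallery position. Any j of these fix j positions, leaving (9−j)! ways to fill the rest, and there are C(5,j) ways to pick which j.
By inclusion–exclusion, the number of valid placements is Σ_{j=0}^{5} (−1)^j C(5,j)·(9−j)!.
Computing: 362880 − 201600 + 50400 − 7200 + 600 − 24 = 205056.

205056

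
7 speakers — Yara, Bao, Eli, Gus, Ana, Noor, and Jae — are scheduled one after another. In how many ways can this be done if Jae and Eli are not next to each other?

There are 7! = 5040 arrangements in all. If Jae and Eli are adjacent, merging them into one block gives 2·(6)! = 1440 arrangements.
So 5040 − 1440 = 3600 arrangements keep them apart.

3600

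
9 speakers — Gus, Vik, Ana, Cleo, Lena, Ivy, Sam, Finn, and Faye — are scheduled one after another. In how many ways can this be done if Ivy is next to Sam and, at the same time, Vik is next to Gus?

Treat {Ivy,Sam} as one block (2 orders) and {Vik,Gus} as another (2 orders).
That leaves 7 units to arrange: 2 × 2 × 7! = 4 × 5040 = 20160.

20160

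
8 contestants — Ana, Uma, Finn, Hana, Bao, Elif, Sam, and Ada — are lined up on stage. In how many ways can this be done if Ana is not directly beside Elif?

Of the 8! = 40320 arrangements, those with Ana and Elif adjacent number 2 × 7! = 10080 (treat the pair as a block with 2 internal orders).
Complementary counting: 40320 − 10080 = 30240.

30240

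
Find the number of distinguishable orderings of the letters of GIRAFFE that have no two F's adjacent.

1800

Total arrangements of GIRAFFE: 7!/(2!) = 2520.
If the two F's are adjacent, glue them into one block, leaving 6 items to arrange: (6)! = 720 ways.
Hence 2520 − 720 = 1800.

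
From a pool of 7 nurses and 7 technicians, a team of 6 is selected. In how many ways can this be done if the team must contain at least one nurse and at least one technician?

2989

Unrestricted: C(14,6) = 3003 ways to pick any 6 of the 14.
Subtract selections that omit an entire group: no nurses → C(7,6) = 7; no technicians → C(7,6) = 7.
Both groups omitted at once is impossible, so 3003 − 14 = 2989.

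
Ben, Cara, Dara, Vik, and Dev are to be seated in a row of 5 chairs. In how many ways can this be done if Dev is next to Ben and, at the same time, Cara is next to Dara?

Treat {Dev,Ben} as one block (2 orders) and {Cara,Dara} as another (2 orders).
That leaves 3 units to arrange: 2 × 2 × 3! = 4 × 6 = 24.

24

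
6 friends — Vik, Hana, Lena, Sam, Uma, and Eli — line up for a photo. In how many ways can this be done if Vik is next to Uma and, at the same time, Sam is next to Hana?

96

Treat {Vik,Uma} as one block (2 orders) and {Sam,Hana} as another (2 orders).
That leaves 4 units to arrange: 2 × 2 × 4! = 4 × 24 = 96.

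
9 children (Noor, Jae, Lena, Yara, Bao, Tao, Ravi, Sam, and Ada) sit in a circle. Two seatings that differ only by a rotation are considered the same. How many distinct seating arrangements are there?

Fix one person's seat to break rotational symmetry; the remaining 8 people can be arranged in (8)! = 40320 ways.

40320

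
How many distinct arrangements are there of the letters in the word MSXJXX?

120

Letter multiplicities in MSXJXX: J×1, M×1, S×1, X×3.
Dividing 6! = 720 by 3! = 6 for the repeated letters gives 120.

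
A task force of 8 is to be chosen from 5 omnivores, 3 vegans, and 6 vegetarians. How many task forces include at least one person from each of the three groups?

Total 8-person selections from all 14: C(14,8) = 3003.
Subtract selections that omit an entire group: no omnivores → C(9,8) = 9; no vegans → C(11,8) = 165; no vegetarians → C(8,8) = 1.
Add back selections omitting two groups (i.e. drawn from a single group): C(5,8) + C(3,8) + C(6,8) = 0.
By inclusion–exclusion: 3003 − 175 + 0 = 2828.

2828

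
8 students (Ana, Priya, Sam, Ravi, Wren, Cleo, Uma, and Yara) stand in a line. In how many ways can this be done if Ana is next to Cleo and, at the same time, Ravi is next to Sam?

2880

Treat {Ana,Cleo} as one block (2 orders) and {Ravi,Sam} as another (2 orders).
That leaves 6 units to arrange: 2 × 2 × 6! = 4 × 720 = 2880.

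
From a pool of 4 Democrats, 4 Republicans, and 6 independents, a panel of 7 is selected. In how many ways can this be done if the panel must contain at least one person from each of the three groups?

Unrestricted: C(14,7) = 3432 ways to pick any 7 of the 14.
Selections missing a whole group: no Democrats → C(10,7) = 120; no Republicans → C(10,7) = 120; no independents → C(8,7) = 8.
Add back selections omitting two groups (i.e. drawn from a single group): C(4,7) + C(4,7) + C(6,7) = 0.
By inclusion–exclusion: 3432 − 248 + 0 = 3184.

3184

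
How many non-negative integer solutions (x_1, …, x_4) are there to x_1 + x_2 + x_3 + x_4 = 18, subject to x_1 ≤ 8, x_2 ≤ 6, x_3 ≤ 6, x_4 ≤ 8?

238

Without the upper bounds there are C(21,3) = 1330 ways to split 18 among 4 variables.
Subtract solutions that violate a single cap (substitute x_i' = x_i − (cap_i+1)): x_1 ≥ 9 gives C(12,3) = 220; x_2 ≥ 7 gives C(14,3) = 364; x_3 ≥ 7 gives C(14,3) = 364; x_4 ≥ 9 gives C(12,3) = 220. Together 1168.
Add back pairs where two caps are both exceeded: 10 + 10 + 1 + 35 + 10 + 10 = 76.
By inclusion–exclusion the count is 1330 − 1168 + 76 = 238.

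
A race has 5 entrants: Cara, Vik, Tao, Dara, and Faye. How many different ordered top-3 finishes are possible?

There are 5 choices for 1st place, 4 for 2nd, and 3 for 3rd.
That gives 5 × 4 × 3 = 60.

60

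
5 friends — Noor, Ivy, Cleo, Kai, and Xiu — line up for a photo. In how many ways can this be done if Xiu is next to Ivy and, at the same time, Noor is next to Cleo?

Treat {Xiu,Ivy} as one block (2 orders) and {Noor,Cleo} as another (2 orders).
That leaves 3 units to arrange: 2 × 2 × 3! = 4 × 6 = 24.

24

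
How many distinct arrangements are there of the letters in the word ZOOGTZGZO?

5040

The 9 letters of ZOOGTZGZO have repeats: G appearing twice, O appearing 3 times, and Z appearing 3 times.
So there are 9! / (3!·3!·2!) = 5040 distinguishable arrangements.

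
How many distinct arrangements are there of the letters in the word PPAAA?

10

The 5 letters of PPAAA have repeats: A appearing 3 times and P appearing twice.
Dividing 5! = 120 by 3!·2! = 12 for the repeated letters gives 10.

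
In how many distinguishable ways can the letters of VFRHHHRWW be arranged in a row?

15120

The 9 letters of VFRHHHRWW have repeats: H appearing 3 times, R appearing twice, and W appearing twice.
Dividing 9! = 362880 by 3!·2!·2! = 24 for the repeated letters gives 15120.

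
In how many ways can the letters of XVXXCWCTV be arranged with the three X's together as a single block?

Treat the 3 copies of X as a single block. The multiset to arrange is then {XXX, C, C, T, V, V, W}, 7 items in all.
That gives (7)!/(2!·2!) = 1260 arrangements.

1260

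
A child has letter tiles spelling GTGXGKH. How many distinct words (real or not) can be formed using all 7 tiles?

840

The 7 letters of GTGXGKH have repeats: G appearing 3 times.
The number of distinct arrangements is 7!/(3!) = 5040/6 = 840.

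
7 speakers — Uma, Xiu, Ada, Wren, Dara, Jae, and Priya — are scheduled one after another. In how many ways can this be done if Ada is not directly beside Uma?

There are 7! = 5040 arrangements in all. If Ada and Uma are adjacent, merging them into one block gives 2·(6)! = 1440 arrangements.
So 5040 − 1440 = 3600 arrangements keep them apart.

3600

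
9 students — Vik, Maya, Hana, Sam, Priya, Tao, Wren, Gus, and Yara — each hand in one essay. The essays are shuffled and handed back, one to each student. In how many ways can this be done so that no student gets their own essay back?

133496

Count assignments avoiding every fixed point. For any j of the 9 students fixed to their own essay, the other 9−j can be arranged in (9−j)! ways.
By inclusion–exclusion this is Σ_{j=0}^{9} (−1)^j C(9,j)·(9−j)!.
Computing: 362880 − 362880 + 181440 − 60480 + 15120 − 3024 + 504 − 72 + 9 − 1 = 133496.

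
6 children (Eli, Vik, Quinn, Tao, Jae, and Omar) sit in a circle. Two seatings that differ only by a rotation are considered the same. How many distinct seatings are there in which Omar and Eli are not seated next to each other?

72

All circular seatings of 6 people number (5)! = 120.
Those with Omar next to Eli: fuse the pair into one unit and seat 5 units around a circle — 2·(4)! = 48.
Subtracting, 120 − 48 = 72.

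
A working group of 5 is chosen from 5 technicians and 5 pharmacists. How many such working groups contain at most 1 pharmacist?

26

Split by how many pharmacists are chosen (0 through 1).
Sum: C(5,0)·C(5,5) + C(5,1)·C(5,4) = 1 + 25 = 26.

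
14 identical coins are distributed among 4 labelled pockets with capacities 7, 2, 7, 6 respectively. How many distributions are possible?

103

Without the upper bounds there are C(17,3) = 680 ways to split 14 among 4 pockets.
Subtract solutions that violate a single cap (substitute x_i' = x_i − (cap_i+1)): x_1 ≥ 8 gives C(9,3) = 84; x_2 ≥ 3 gives C(14,3) = 364; x_3 ≥ 8 gives C(9,3) = 84; x_4 ≥ 7 gives C(10,3) = 120. Together 652.
Add back pairs where two caps are both exceeded: 20 + 0 + 0 + 20 + 35 + 0 = 75.
By inclusion–exclusion the count is 680 − 652 + 75 = 103.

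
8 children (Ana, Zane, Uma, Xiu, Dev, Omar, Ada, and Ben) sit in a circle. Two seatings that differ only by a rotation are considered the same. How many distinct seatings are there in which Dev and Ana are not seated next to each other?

Without the restriction there are (7)! = 5040 seatings.
Those with Dev next to Ana: fuse the pair into one unit and seat 7 units around a circle — 2·(6)! = 1440.
Subtracting, 5040 − 1440 = 3600.

3600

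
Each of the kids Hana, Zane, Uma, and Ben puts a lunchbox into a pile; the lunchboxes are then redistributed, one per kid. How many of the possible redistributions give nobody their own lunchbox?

9

Let Aᵢ be the assignments in which kid i gets their own lunchbox. We want the size of the complement of A₁∪…∪A_4.
By inclusion–exclusion this is Σ_{j=0}^{4} (−1)^j C(4,j)·(4−j)!.
Computing: 24 − 24 + 12 − 4 + 1 = 9.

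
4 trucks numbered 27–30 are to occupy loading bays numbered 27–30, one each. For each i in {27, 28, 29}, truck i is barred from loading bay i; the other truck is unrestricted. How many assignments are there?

11

Let Aᵢ (for i ∈ {27, 28, 29}) be the placements that put truck i in its forbidden loading bay. Any j of these fix j positions, leaving (4−j)! ways to fill the rest, and there are C(3,j) ways to pick which j.
By inclusion–exclusion, the number of valid placements is Σ_{j=0}^{3} (−1)^j C(3,j)·(4−j)!.
Computing: 24 − 18 + 6 − 1 = 11.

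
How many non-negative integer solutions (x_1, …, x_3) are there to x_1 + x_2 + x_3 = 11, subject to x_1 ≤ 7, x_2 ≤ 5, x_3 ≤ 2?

9

By stars and bars, unrestricted non-negative solutions to x_1+…+x_3 = 11 number C(11+2,2) = 78.
Subtract solutions that violate a single cap (substitute x_i' = x_i − (cap_i+1)): x_1 ≥ 8 gives C(5,2) = 10; x_2 ≥ 6 gives C(7,2) = 21; x_3 ≥ 3 gives C(10,2) = 45. Together 76.
Add back pairs where two caps are both exceeded: 0 + 1 + 6 = 7.
By inclusion–exclusion the count is 78 − 76 + 7 = 9.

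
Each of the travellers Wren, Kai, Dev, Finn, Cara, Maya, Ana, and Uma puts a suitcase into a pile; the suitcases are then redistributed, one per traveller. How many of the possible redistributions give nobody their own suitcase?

Count assignments avoiding every fixed point. For any j of the 8 travellers fixed to their own suitcase, the other 8−j can be arranged in (8−j)! ways.
By inclusion–exclusion this is Σ_{j=0}^{8} (−1)^j C(8,j)·(8−j)!.
Computing: 40320 − 40320 + 20160 − 6720 + 1680 − 336 + 56 − 8 + 1 = 14833.

14833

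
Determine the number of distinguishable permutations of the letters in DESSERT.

1260

Letter multiplicities in DESSERT: D×1, E×2, R×1, S×2, T×1.
So there are 7! / (2!·2!) = 1260 distinguishable arrangements.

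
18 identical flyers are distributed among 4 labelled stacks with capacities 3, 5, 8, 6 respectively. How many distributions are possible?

34

Without the upper bounds there are C(21,3) = 1330 ways to split 18 among 4 stacks.
Subtract solutions that violate a single cap (substitute x_i' = x_i − (cap_i+1)): x_1 ≥ 4 gives C(17,3) = 680; x_2 ≥ 6 gives C(15,3) = 455; x_3 ≥ 9 gives C(12,3) = 220; x_4 ≥ 7 gives C(14,3) = 364. Together 1719.
Add back pairs where two caps are both exceeded: 165 + 56 + 120 + 20 + 56 + 10 = 427.
Subtract triples: 0 + 4 + 0 + 0 = 4.
By inclusion–exclusion the count is 1330 − 1719 + 427 − 4 = 34.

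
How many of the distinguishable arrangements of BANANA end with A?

Fix A in the last position and arrange the remaining 5 letters.
Those 5 letters have A appearing twice and N appearing twice, giving (5)!/(2!·2!) = 30.

30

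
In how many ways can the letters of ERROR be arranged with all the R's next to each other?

6

Treat the 3 copies of R as a single block. The multiset to arrange is then {RRR, E, O}, 3 items in all.
All 3 items are distinct, so there are (3)! = 6 arrangements.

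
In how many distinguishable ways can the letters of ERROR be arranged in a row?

ERROR has 5 letters with R appearing 3 times.
Dividing 5! = 120 by 3! = 6 for the repeated letters gives 20.

20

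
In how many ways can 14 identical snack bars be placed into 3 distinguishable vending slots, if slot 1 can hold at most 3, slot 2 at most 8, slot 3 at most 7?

By stars and bars, unrestricted non-negative solutions to x_1+…+x_3 = 14 number C(14+2,2) = 120.
Subtract solutions that violate a single cap (substitute x_i' = x_i − (cap_i+1)): x_1 ≥ 4 gives C(12,2) = 66; x_2 ≥ 9 gives C(7,2) = 21; x_3 ≥ 8 gives C(8,2) = 28. Together 115.
Add back pairs where two caps are both exceeded: 3 + 6 + 0 = 9.
By inclusion–exclusion the count is 120 − 115 + 9 = 14.

14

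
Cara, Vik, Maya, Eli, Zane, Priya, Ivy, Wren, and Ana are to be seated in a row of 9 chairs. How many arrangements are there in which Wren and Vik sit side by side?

Glue Wren and Vik into one block (2 internal orders), leaving 8 units to arrange in a row.
That gives 2 × 8! = 2 × 40320 = 80640.

80640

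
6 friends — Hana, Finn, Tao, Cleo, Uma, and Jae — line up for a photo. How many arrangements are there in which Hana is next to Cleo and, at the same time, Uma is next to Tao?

Treat {Hana,Cleo} as one block (2 orders) and {Uma,Tao} as another (2 orders).
That leaves 4 units to arrange: 2 × 2 × 4! = 4 × 24 = 96.

96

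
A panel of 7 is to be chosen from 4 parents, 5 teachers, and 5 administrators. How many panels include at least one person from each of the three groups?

With no constraint there are C(14,7) = 3432 possible selections.
Selections missing a whole group: no parents → C(10,7) = 120; no teachers → C(9,7) = 36; no administrators → C(9,7) = 36.
Add back selections omitting two groups (i.e. drawn from a single group): C(4,7) + C(5,7) + C(5,7) = 0.
By inclusion–exclusion: 3432 − 192 + 0 = 3240.

3240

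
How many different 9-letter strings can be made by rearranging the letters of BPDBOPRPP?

7560

The 9 letters of BPDBOPRPP have repeats: B appearing twice and P appearing 4 times.
Dividing 9! = 362880 by 4!·2! = 48 for the repeated letters gives 7560.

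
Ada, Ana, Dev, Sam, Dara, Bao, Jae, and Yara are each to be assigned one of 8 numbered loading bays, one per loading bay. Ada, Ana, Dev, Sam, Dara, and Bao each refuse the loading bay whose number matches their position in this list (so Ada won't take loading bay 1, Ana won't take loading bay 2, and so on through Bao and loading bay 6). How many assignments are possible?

Let Aᵢ (for 1 ≤ i ≤ 6) be the placements that put person i in their forbidden loading bay. Any j of these fix j positions, leaving (8−j)! ways to fill the rest, and there are C(6,j) ways to pick which j.
By inclusion–exclusion, the number of valid placements is Σ_{j=0}^{6} (−1)^j C(6,j)·(8−j)!.
Computing: 40320 − 30240 + 10800 − 2400 + 360 − 36 + 2 = 18806.

18806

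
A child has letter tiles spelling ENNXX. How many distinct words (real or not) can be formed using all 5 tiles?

30

ENNXX has 5 letters with N appearing twice and X appearing twice.
Dividing 5! = 120 by 2!·2! = 4 for the repeated letters gives 30.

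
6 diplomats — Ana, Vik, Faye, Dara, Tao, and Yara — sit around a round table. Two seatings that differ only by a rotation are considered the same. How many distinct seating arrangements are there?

Around a circle, 6 distinct people have 6!/6 = (5)! = 120 rotationally distinct seatings.

120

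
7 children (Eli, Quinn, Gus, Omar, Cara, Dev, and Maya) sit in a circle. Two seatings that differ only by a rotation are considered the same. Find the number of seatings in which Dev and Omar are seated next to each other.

Glue Dev and Omar into a block (2 internal orders). Seating 6 units around a circle gives (5)! arrangements.
So 2 × (5)! = 2 × 120 = 240.

240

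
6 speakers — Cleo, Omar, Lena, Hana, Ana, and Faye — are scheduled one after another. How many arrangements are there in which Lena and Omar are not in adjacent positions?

480

There are 6! = 720 arrangements in all. If Lena and Omar are adjacent, merging them into one block gives 2·(5)! = 240 arrangements.
So 720 − 240 = 480 arrangements keep them apart.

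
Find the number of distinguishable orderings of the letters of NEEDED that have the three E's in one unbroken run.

Treat the 3 copies of E as a single block. The multiset to arrange is then {EEE, D, D, N}, 4 items in all.
That gives (4)!/(2!) = 12 arrangements.

12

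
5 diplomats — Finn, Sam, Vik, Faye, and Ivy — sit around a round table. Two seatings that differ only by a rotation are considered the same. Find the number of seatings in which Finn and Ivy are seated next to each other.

Glue Finn and Ivy into a block (2 internal orders). Seating 4 units around a circle gives (3)! arrangements.
So 2 × (3)! = 2 × 6 = 12.

12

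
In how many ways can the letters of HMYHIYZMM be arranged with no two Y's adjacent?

11760

Total arrangements of HMYHIYZMM: 9!/(3!·2!·2!) = 15120.
If the two Y's are adjacent, glue them into one block, leaving 8 items to arrange: (8)!/(3!·2!) = 3360 ways.
Subtracting, 15120 − 3360 = 11760 arrangements keep the Y's apart.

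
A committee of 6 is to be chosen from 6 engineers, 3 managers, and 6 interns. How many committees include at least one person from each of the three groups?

Total 6-person selections from all 15: C(15,6) = 5005.
Subtract selections that omit an entire group: no engineers → C(9,6) = 84; no managers → C(12,6) = 924; no interns → C(9,6) = 84.
Add back selections omitting two groups (i.e. drawn from a single group): C(6,6) + C(3,6) + C(6,6) = 2.
By inclusion–exclusion: 5005 − 1092 + 2 = 3915.

3915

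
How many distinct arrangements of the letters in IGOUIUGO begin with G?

Fix G in the first position and arrange the remaining 7 letters.
Those 7 letters have I appearing twice, O appearing twice, and U appearing twice, giving (7)!/(2!·2!·2!) = 630.

630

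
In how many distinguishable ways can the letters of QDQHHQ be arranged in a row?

QDQHHQ has 6 letters with H appearing twice and Q appearing 3 times.
The number of distinct arrangements is 6!/(3!·2!) = 720/12 = 60.

60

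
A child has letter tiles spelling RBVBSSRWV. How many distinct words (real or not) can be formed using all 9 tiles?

22680

The 9 letters of RBVBSSRWV have repeats: B appearing twice, R appearing twice, S appearing twice, and V appearing twice.
Dividing 9! = 362880 by 2!·2!·2!·2! = 16 for the repeated letters gives 22680.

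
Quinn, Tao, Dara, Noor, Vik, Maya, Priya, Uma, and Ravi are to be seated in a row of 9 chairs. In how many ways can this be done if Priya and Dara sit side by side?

Place the 7 others and the Priya-Dara pair as 8 objects in a line; the pair has 2 internal arrangements.
That gives 2 × 8! = 2 × 40320 = 80640.

80640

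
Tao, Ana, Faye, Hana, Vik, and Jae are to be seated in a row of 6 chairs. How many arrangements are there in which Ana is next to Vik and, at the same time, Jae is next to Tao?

96

Treat {Ana,Vik} as one block (2 orders) and {Jae,Tao} as another (2 orders).
That leaves 4 units to arrange: 2 × 2 × 4! = 4 × 24 = 96.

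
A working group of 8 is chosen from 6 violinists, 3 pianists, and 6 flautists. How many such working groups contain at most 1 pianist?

Split by how many pianists are chosen (0 through 1).
Sum: C(3,0)·C(12,8) + C(3,1)·C(12,7) = 495 + 2376 = 2871.

2871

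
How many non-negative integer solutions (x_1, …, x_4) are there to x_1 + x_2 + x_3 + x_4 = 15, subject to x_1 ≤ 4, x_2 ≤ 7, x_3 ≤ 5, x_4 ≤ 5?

78

Without the upper bounds there are C(18,3) = 816 ways to split 15 among 4 variables.
Subtract solutions that violate a single cap (substitute x_i' = x_i − (cap_i+1)): x_1 ≥ 5 gives C(13,3) = 286; x_2 ≥ 8 gives C(10,3) = 120; x_3 ≥ 6 gives C(12,3) = 220; x_4 ≥ 6 gives C(12,3) = 220. Together 846.
Add back pairs where two caps are both exceeded: 10 + 35 + 35 + 4 + 4 + 20 = 108.
By inclusion–exclusion the count is 816 − 846 + 108 = 78.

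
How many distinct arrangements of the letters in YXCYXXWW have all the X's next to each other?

180

Treat the 3 copies of X as a single block. The multiset to arrange is then {XXX, C, W, W, Y, Y}, 6 items in all.
That gives (6)!/(2!·2!) = 180 arrangements.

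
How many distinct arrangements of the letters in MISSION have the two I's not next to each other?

Total arrangements of MISSION: 7!/(2!·2!) = 1260.
Arrangements with the I's together: treat II as one letter, giving (6)!/(2!) = 360.
Subtracting, 1260 − 360 = 900 arrangements keep the I's apart.

900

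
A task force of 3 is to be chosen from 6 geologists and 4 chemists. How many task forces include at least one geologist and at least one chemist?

Unrestricted: C(10,3) = 120 ways to pick any 3 of the 10.
Selections missing a whole group: no geologists → C(4,3) = 4; no chemists → C(6,3) = 20.
Both groups omitted at once is impossible, so 120 − 24 = 96.

96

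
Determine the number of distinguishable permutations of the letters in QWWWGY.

120

The 6 letters of QWWWGY have repeats: W appearing 3 times.
The number of distinct arrangements is 6!/(3!) = 720/6 = 120.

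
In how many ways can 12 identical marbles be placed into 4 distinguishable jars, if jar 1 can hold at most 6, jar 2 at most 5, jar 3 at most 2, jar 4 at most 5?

62

Without the upper bounds there are C(15,3) = 455 ways to split 12 among 4 jars.
Subtract solutions that violate a single cap (substitute x_i' = x_i − (cap_i+1)): x_1 ≥ 7 gives C(8,3) = 56; x_2 ≥ 6 gives C(9,3) = 84; x_3 ≥ 3 gives C(12,3) = 220; x_4 ≥ 6 gives C(9,3) = 84. Together 444.
Add back pairs where two caps are both exceeded: 0 + 10 + 0 + 20 + 1 + 20 = 51.
By inclusion–exclusion the count is 455 − 444 + 51 = 62.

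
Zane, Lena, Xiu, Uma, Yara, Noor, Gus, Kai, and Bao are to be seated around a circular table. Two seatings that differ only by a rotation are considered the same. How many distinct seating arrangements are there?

Around a circle, 9 distinct people have 9!/9 = (8)! = 40320 rotationally distinct seatings.

40320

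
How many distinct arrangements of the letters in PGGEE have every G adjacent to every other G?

12

Treat the 2 copies of G as a single block. The multiset to arrange is then {GG, E, E, P}, 4 items in all.
That gives (4)!/(2!) = 12 arrangements.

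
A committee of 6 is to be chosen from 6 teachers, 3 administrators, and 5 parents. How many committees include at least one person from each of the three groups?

2430

Total 6-person selections from all 14: C(14,6) = 3003.
Selections missing a whole group: no teachers → C(8,6) = 28; no administrators → C(11,6) = 462; no parents → C(9,6) = 84.
Add back selections omitting two groups (i.e. drawn from a single group): C(6,6) + C(3,6) + C(5,6) = 1.
By inclusion–exclusion: 3003 − 574 + 1 = 2430.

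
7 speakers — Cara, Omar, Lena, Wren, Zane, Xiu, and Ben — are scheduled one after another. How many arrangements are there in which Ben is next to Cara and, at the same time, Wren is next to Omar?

480

Treat {Ben,Cara} as one block (2 orders) and {Wren,Omar} as another (2 orders).
That leaves 5 units to arrange: 2 × 2 × 5! = 4 × 120 = 480.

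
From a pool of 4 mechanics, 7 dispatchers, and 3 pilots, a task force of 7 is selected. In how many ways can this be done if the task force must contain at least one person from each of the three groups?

Unrestricted: C(14,7) = 3432 ways to pick any 7 of the 14.
Subtract selections that omit an entire group: no mechanics → C(10,7) = 120; no dispatchers → C(7,7) = 1; no pilots → C(11,7) = 330.
Add back selections omitting two groups (i.e. drawn from a single group): C(4,7) + C(7,7) + C(3,7) = 1.
By inclusion–exclusion: 3432 − 451 + 1 = 2982.

2982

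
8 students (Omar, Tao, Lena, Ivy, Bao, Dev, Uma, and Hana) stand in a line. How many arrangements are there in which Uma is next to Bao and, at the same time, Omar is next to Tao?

Treat {Uma,Bao} as one block (2 orders) and {Omar,Tao} as another (2 orders).
That leaves 6 units to arrange: 2 × 2 × 6! = 4 × 720 = 2880.

2880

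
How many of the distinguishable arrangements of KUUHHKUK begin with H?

140

With the first slot taken by H, it remains to arrange the other 7 letters (KUUHKUK).
Those 7 letters have K appearing 3 times and U appearing 3 times, giving (7)!/(3!·3!) = 140.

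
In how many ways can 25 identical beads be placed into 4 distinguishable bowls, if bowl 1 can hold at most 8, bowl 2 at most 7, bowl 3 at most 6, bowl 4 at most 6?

Without the upper bounds there are C(28,3) = 3276 ways to split 25 among 4 bowls.
Subtract solutions that violate a single cap (substitute x_i' = x_i − (cap_i+1)): x_1 ≥ 9 gives C(19,3) = 969; x_2 ≥ 8 gives C(20,3) = 1140; x_3 ≥ 7 gives C(21,3) = 1330; x_4 ≥ 7 gives C(21,3) = 1330. Together 4769.
Add back pairs where two caps are both exceeded: 165 + 220 + 220 + 286 + 286 + 364 = 1541.
Subtract triples: 4 + 4 + 10 + 20 = 38.
By inclusion–exclusion the count is 3276 − 4769 + 1541 − 38 = 10.

10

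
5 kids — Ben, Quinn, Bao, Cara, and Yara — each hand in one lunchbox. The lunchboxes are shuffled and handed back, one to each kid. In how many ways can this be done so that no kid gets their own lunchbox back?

44

This is the derangement count D_5: permutations of 5 items with no fixed point.
By inclusion–exclusion this is Σ_{j=0}^{5} (−1)^j C(5,j)·(5−j)!.
Computing: 120 − 120 + 60 − 20 + 5 − 1 = 44.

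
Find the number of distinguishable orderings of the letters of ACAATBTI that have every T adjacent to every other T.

840

Treat the 2 copies of T as a single block. The multiset to arrange is then {TT, A, A, A, B, C, I}, 7 items in all.
That gives (7)!/(3!) = 840 arrangements.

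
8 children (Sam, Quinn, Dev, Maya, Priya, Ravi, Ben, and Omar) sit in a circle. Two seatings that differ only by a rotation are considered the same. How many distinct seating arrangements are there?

Seat Sam anywhere (absorbing the rotational symmetry), then permute the other 7: (7)! = 5040.

5040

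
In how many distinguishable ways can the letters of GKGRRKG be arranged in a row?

GKGRRKG has 7 letters with G appearing 3 times, K appearing twice, and R appearing twice.
The number of distinct arrangements is 7!/(3!·2!·2!) = 5040/24 = 210.

210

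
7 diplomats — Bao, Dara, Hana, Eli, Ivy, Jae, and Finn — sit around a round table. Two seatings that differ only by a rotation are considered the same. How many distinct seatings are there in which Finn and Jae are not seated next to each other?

All circular seatings of 7 people number (6)! = 720.
Seatings with Finn beside Jae: treat them as a block with 2 internal orders, giving 2 × (5)! = 240.
Subtracting, 720 − 240 = 480.

480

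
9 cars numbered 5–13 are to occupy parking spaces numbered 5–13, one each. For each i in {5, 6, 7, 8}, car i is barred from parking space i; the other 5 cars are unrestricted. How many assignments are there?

Let Aᵢ (for 5 ≤ i ≤ 8) be the placements that put car i in its forbidden parking space. Any j of these fix j positions, leaving (9−j)! ways to fill the rest, and there are C(4,j) ways to pick which j.
By inclusion–exclusion, the number of valid placements is Σ_{j=0}^{4} (−1)^j C(4,j)·(9−j)!.
Computing: 362880 − 161280 + 30240 − 2880 + 120 = 229080.

229080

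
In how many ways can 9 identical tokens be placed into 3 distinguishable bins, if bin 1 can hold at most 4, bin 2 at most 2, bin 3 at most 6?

Ignoring the caps, the number of non-negative solutions to x_1+…+x_3 = 9 is C(11,2) = 55.
Subtract solutions that violate a single cap (substitute x_i' = x_i − (cap_i+1)): x_1 ≥ 5 gives C(6,2) = 15; x_2 ≥ 3 gives C(8,2) = 28; x_3 ≥ 7 gives C(4,2) = 6. Together 49.
Add back pairs where two caps are both exceeded: 3 + 0 + 0 = 3.
By inclusion–exclusion the count is 55 − 49 + 3 = 9.

9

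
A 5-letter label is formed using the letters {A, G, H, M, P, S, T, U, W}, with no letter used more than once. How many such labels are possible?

This is a permutation of 5 out of 9: P(9,5) = 9!/4!.
9 × 8 × 7 × 6 × 5 = 15120.

15120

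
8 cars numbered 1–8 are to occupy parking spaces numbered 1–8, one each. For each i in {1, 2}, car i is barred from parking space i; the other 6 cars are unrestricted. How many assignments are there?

30960

Let Aᵢ (for i ∈ {1, 2}) be the placements that put car i in its forbidden parking space. Any j of these fix j positions, leaving (8−j)! ways to fill the rest, and there are C(2,j) ways to pick which j.
By inclusion–exclusion, the number of valid placements is Σ_{j=0}^{2} (−1)^j C(2,j)·(8−j)!.
Computing: 40320 − 10080 + 720 = 30960.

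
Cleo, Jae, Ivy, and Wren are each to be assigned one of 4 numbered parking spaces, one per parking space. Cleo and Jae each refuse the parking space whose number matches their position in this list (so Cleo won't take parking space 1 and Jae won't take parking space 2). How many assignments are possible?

14

Let Aᵢ (for i ∈ {1, 2}) be the placements that put person i in their forbidden parking space. Any j of these fix j positions, leaving (4−j)! ways to fill the rest, and there are C(2,j) ways to pick which j.
By inclusion–exclusion, the number of valid placements is Σ_{j=0}^{2} (−1)^j C(2,j)·(4−j)!.
Computing: 24 − 12 + 2 = 14.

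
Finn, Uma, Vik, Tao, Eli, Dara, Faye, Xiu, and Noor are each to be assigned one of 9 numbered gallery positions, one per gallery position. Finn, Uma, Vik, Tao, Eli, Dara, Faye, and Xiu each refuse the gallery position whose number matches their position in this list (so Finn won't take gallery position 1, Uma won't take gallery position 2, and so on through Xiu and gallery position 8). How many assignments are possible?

148329

Let Aᵢ (for 1 ≤ i ≤ 8) be the placements that put person i in their forbidden gallery position. Any j of these fix j positions, leaving (9−j)! ways to fill the rest, and there are C(8,j) ways to pick which j.
By inclusion–exclusion, the number of valid placements is Σ_{j=0}^{8} (−1)^j C(8,j)·(9−j)!.
Computing: 362880 − 322560 + 141120 − 40320 + 8400 − 1344 + 168 − 16 + 1 = 148329.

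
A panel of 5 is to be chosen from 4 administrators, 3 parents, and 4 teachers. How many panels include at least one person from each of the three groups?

364

Total 5-person selections from all 11: C(11,5) = 462.
Subtract selections that omit an entire group: no administrators → C(7,5) = 21; no parents → C(8,5) = 56; no teachers → C(7,5) = 21.
Add back selections omitting two groups (i.e. drawn from a single group): C(4,5) + C(3,5) + C(4,5) = 0.
By inclusion–exclusion: 462 − 98 + 0 = 364.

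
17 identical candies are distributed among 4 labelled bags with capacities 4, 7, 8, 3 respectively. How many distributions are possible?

By stars and bars, unrestricted non-negative solutions to x_1+…+x_4 = 17 number C(17+3,3) = 1140.
Subtract solutions that violate a single cap (substitute x_i' = x_i − (cap_i+1)): x_1 ≥ 5 gives C(15,3) = 455; x_2 ≥ 8 gives C(12,3) = 220; x_3 ≥ 9 gives C(11,3) = 165; x_4 ≥ 4 gives C(16,3) = 560. Together 1400.
Add back pairs where two caps are both exceeded: 35 + 20 + 165 + 1 + 56 + 35 = 312.
Subtract triples: 0 + 1 + 0 + 0 = 1.
By inclusion–exclusion the count is 1140 − 1400 + 312 − 1 = 51.

51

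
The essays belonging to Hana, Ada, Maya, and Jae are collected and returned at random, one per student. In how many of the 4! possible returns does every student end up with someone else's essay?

This is the derangement count D_4: permutations of 4 items with no fixed point.
By inclusion–exclusion this is Σ_{j=0}^{4} (−1)^j C(4,j)·(4−j)!.
Computing: 24 − 24 + 12 − 4 + 1 = 9.

9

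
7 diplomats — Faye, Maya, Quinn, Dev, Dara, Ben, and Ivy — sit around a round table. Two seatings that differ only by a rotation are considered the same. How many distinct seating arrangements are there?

Around a circle, 7 distinct people have 7!/7 = (6)! = 720 rotationally distinct seatings.

720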